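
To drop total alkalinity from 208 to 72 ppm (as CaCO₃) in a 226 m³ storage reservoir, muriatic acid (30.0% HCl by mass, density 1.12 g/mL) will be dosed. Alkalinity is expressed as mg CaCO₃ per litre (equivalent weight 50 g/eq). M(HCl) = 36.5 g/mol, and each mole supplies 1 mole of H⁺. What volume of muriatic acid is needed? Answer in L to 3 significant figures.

66.8 L

Volume: 226 m³ = 226,000 L.
Alkalinity to neutralize: (208 − 72) = 136 mg/L as CaCO₃ × 226,000 L = 30,740 g as CaCO₃.
Equivalents of H⁺ required: 30,740 ÷ 50 g/eq = 614.7 eq = 614.7 mol HCl.
Mass of HCl: 614.7 × 36.5 = 22,440 g.
Mass of 30.0% solution: 22,440 / 0.3 = 74,790 g.
Volume: 74,790 g ÷ 1.12 g/mL = 66,780 mL.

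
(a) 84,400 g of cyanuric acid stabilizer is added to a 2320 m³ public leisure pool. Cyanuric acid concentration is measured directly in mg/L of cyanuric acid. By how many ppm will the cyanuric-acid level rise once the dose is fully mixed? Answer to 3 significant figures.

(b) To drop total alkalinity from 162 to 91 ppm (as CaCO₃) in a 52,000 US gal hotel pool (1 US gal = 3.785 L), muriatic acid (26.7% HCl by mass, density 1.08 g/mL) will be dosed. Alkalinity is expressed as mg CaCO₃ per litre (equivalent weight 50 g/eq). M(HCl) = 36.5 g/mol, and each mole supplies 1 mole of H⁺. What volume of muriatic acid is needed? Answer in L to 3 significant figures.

(a) 36.4 ppm; (b) 35.4 L

(a) Volume: 2320 m³ = 2,320,000 L.
(a) Rise: 84,400 g / 2,320,000 L × 1000 = 36.38 mg/L.

(b) Volume: 52,000 US gal × 3.785 L/gal = 196,820 L.
(b) Alkalinity to neutralize: (162 − 91) = 71 mg/L as CaCO₃ × 196,820 L = 13,970 g as CaCO₃.
(b) Equivalents of H⁺ required: 13,970 ÷ 50 g/eq = 279.5 eq = 279.5 mol HCl.
(b) Mass of HCl: 279.5 × 36.5 = 10,200 g.
(b) Mass of 26.7% solution: 10,200 / 0.267 = 38,210 g.
(b) Volume: 38,210 g ÷ 1.08 g/mL = 35,380 mL.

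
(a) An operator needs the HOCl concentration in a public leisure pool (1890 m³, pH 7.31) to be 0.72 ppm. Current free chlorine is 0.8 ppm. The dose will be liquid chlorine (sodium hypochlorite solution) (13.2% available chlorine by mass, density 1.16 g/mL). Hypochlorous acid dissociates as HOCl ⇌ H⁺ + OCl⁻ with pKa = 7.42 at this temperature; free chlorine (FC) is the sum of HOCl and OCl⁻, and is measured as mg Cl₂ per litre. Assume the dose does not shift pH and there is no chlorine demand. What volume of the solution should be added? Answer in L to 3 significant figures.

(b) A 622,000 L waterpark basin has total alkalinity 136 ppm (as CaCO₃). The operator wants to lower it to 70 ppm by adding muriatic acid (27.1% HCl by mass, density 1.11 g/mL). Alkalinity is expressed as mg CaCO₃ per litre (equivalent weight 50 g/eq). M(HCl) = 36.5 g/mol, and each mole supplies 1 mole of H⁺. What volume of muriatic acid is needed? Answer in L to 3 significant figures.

(a) 5.91 L; (b) 99.6 L

(a) Volume: 1890 m³ = 1,890,000 L.
(a) [OCl⁻]/[HOCl] = 10^(pH − pKa) = 10^(7.31 − 7.42) = 0.7762; fraction as HOCl = 1/(1 + 0.7762) = 0.563.
(a) Free chlorine required for 0.72 ppm HOCl: 0.72 / 0.563 = 1.279 ppm.
(a) FC to add: 1.279 − 0.8 = 0.4789 mg/L as Cl₂.
(a) Cl₂ equivalent: 0.4789 mg/L × 1,890,000 L = 905.1 g.
(a) Product at 13.2% available Cl: 905.1 / 0.132 = 6857 g.
(a) Volume: 6857 g ÷ 1.16 g/mL = 5911 mL.

(b) Alkalinity to neutralize: (136 − 70) = 66 mg/L as CaCO₃ × 622,000 L = 41,050 g as CaCO₃.
(b) Equivalents of H⁺ required: 41,050 ÷ 50 g/eq = 821 eq = 821 mol HCl.
(b) Mass of HCl: 821 × 36.5 = 29,970 g.
(b) Mass of 27.1% solution: 29,970 / 0.271 = 110,600 g.
(b) Volume: 110,600 g ÷ 1.11 g/mL = 99,620 mL.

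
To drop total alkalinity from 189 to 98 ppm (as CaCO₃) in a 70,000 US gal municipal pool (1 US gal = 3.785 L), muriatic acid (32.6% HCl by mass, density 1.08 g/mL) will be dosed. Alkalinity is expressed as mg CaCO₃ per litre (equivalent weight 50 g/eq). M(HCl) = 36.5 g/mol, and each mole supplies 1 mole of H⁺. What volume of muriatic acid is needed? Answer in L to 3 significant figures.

Volume: 70,000 US gal × 3.785 L/gal = 264,950 L.
Alkalinity to neutralize: (189 − 98) = 91 mg/L as CaCO₃ × 264,950 L = 24,110 g as CaCO₃.
Equivalents of H⁺ required: 24,110 ÷ 50 g/eq = 482.2 eq = 482.2 mol HCl.
Mass of HCl: 482.2 × 36.5 = 17,600 g.
Mass of 32.6% solution: 17,600 / 0.326 = 53,990 g.
Volume: 53,990 g ÷ 1.08 g/mL = 49,990 mL.

50.0 L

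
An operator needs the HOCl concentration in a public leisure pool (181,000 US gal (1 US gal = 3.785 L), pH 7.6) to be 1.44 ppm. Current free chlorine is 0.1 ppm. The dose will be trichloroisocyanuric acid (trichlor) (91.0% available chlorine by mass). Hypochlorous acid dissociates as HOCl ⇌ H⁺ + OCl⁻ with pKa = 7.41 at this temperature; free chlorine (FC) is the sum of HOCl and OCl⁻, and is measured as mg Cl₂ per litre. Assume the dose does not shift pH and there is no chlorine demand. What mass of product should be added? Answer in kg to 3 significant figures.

2.69 kg

Volume: 181,000 US gal × 3.785 L/gal = 685,085 L.
[OCl⁻]/[HOCl] = 10^(pH − pKa) = 10^(7.6 − 7.41) = 1.549; fraction as HOCl = 1/(1 + 1.549) = 0.3923.
Free chlorine required for 1.44 ppm HOCl: 1.44 / 0.3923 = 3.67 ppm.
FC to add: 3.67 − 0.1 = 3.57 mg/L as Cl₂.
Cl₂ equivalent: 3.57 mg/L × 685,085 L = 2446 g.
Product at 91.0% available Cl: 2446 / 0.91 = 2688 g.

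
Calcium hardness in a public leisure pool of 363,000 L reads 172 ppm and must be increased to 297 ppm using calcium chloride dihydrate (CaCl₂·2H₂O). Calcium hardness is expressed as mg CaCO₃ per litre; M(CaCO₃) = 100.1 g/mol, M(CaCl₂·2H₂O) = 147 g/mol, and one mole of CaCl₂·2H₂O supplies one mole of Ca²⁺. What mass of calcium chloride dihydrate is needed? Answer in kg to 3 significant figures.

66.6 kg

Hardness to add: (297 − 172) = 125 mg/L as CaCO₃ × 363,000 L = 45,380 g as CaCO₃.
Moles of Ca²⁺ (1 mol Ca²⁺ ≡ 1 mol CaCO₃): 45,380 / 100.1 g/mol = 453.3 mol.
Mass of CaCl₂·2H₂O: 453.3 × 147 = 66,630 g.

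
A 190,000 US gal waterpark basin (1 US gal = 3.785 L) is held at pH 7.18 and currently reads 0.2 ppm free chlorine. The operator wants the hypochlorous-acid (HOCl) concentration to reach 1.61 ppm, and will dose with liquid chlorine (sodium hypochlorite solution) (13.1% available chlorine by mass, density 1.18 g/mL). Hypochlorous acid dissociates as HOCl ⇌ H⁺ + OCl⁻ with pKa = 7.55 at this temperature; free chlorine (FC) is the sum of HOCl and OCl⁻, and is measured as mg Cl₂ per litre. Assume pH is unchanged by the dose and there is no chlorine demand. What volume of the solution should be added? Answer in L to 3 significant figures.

Volume: 190,000 US gal × 3.785 L/gal = 719,150 L.
[OCl⁻]/[HOCl] = 10^(pH − pKa) = 10^(7.18 − 7.55) = 0.4266; fraction as HOCl = 1/(1 + 0.4266) = 0.701.
Free chlorine required for 1.61 ppm HOCl: 1.61 / 0.701 = 2.297 ppm.
FC to add: 2.297 − 0.2 = 2.097 mg/L as Cl₂.
Cl₂ equivalent: 2.097 mg/L × 719,150 L = 1508 g.
Product at 13.1% available Cl: 1508 / 0.131 = 11,510 g.
Volume: 11,510 g ÷ 1.18 g/mL = 9755 mL.

9.75 L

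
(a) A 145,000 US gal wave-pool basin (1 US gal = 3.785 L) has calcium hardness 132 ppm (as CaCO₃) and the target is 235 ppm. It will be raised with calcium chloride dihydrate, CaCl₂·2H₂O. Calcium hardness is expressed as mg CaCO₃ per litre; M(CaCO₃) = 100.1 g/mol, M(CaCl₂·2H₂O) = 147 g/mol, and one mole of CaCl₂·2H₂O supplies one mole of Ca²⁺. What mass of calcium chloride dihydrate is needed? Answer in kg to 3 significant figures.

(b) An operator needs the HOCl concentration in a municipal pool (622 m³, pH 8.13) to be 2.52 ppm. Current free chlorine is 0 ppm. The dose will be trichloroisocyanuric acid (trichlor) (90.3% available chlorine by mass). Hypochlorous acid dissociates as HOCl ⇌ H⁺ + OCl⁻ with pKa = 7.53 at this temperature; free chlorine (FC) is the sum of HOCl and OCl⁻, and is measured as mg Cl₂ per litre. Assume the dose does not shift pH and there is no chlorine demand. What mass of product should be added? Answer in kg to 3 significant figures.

(a) Volume: 145,000 US gal × 3.785 L/gal = 548,825 L.
(a) Hardness to add: (235 − 132) = 103 mg/L as CaCO₃ × 548,825 L = 56,530 g as CaCO₃.
(a) Moles of Ca²⁺ (1 mol Ca²⁺ ≡ 1 mol CaCO₃): 56,530 / 100.1 g/mol = 564.7 mol.
(a) Mass of CaCl₂·2H₂O: 564.7 × 147 = 83,010 g.

(b) Volume: 622 m³ = 622,000 L.
(b) [OCl⁻]/[HOCl] = 10^(pH − pKa) = 10^(8.13 − 7.53) = 3.981; fraction as HOCl = 1/(1 + 3.981) = 0.2008.
(b) Free chlorine required for 2.52 ppm HOCl: 2.52 / 0.2008 = 12.55 ppm.
(b) FC to add: 12.55 − 0 = 12.55 mg/L as Cl₂.
(b) Cl₂ equivalent: 12.55 mg/L × 622,000 L = 7808 g.
(b) Product at 90.3% available Cl: 7808 / 0.903 = 8646 g.

(a) 83.0 kg; (b) 8.65 kg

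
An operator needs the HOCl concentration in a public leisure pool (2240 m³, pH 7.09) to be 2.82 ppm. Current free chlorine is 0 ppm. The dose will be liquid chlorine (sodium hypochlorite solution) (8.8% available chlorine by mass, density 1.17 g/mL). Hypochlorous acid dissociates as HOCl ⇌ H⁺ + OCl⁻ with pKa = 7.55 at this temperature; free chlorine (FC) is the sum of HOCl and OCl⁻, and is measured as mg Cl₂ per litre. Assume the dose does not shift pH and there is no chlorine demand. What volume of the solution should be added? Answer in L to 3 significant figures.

Volume: 2240 m³ = 2,240,000 L.
[OCl⁻]/[HOCl] = 10^(pH − pKa) = 10^(7.09 − 7.55) = 0.3467; fraction as HOCl = 1/(1 + 0.3467) = 0.7425.
Free chlorine required for 2.82 ppm HOCl: 2.82 / 0.7425 = 3.798 ppm.
FC to add: 3.798 − 0 = 3.798 mg/L as Cl₂.
Cl₂ equivalent: 3.798 mg/L × 2,240,000 L = 8507 g.
Product at 8.8% available Cl: 8507 / 0.088 = 96,670 g.
Volume: 96,670 g ÷ 1.17 g/mL = 82,620 mL.

82.6 L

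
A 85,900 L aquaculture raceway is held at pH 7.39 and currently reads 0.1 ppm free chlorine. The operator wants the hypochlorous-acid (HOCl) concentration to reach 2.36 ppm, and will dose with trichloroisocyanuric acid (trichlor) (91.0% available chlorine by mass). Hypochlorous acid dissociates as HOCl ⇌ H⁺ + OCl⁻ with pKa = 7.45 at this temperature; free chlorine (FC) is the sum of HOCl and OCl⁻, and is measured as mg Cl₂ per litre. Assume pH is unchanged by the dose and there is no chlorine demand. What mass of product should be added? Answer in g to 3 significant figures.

407 g

[OCl⁻]/[HOCl] = 10^(pH − pKa) = 10^(7.39 − 7.45) = 0.871; fraction as HOCl = 1/(1 + 0.871) = 0.5345.
Free chlorine required for 2.36 ppm HOCl: 2.36 / 0.5345 = 4.415 ppm.
FC to add: 4.415 − 0.1 = 4.315 mg/L as Cl₂.
Cl₂ equivalent: 4.315 mg/L × 85,900 L = 370.7 g.
Product at 91.0% available Cl: 370.7 / 0.91 = 407.4 g.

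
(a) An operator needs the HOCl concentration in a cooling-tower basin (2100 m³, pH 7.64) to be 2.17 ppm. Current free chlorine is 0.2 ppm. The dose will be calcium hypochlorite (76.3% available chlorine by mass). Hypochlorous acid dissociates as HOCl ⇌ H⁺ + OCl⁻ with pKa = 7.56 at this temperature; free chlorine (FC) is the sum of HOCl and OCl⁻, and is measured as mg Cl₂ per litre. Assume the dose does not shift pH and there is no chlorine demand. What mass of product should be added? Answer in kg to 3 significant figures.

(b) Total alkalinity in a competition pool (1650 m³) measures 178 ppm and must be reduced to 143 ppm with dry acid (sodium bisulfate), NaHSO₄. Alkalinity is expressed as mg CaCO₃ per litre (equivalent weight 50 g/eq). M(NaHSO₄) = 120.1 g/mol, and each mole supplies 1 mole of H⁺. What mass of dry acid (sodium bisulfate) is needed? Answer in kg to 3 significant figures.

(a) 12.6 kg; (b) 139 kg

(a) Volume: 2100 m³ = 2,100,000 L.
(a) [OCl⁻]/[HOCl] = 10^(pH − pKa) = 10^(7.64 − 7.56) = 1.202; fraction as HOCl = 1/(1 + 1.202) = 0.4541.
(a) Free chlorine required for 2.17 ppm HOCl: 2.17 / 0.4541 = 4.779 ppm.
(a) FC to add: 4.779 − 0.2 = 4.579 mg/L as Cl₂.
(a) Cl₂ equivalent: 4.579 mg/L × 2,100,000 L = 9616 g.
(a) Product at 76.3% available Cl: 9616 / 0.763 = 12,600 g.

(b) Volume: 1650 m³ = 1,650,000 L.
(b) Alkalinity to neutralize: (178 − 143) = 35 mg/L as CaCO₃ × 1,650,000 L = 57,750 g as CaCO₃.
(b) Equivalents of H⁺ required: 57,750 ÷ 50 g/eq = 1155 eq = 1155 mol NaHSO₄.
(b) Mass of NaHSO₄: 1155 × 120.1 = 138,700 g.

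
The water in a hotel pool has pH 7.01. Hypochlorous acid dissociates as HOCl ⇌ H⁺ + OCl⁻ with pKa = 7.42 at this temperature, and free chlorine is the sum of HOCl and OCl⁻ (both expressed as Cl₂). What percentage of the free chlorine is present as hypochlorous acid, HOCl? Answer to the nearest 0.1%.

[OCl⁻]/[HOCl] = 10^(pH − pKa) = 10^(7.01 − 7.42) = 10^-0.41 = 0.389.
Fraction as HOCl = 1 / (1 + 0.389) = 0.7199.

72.0%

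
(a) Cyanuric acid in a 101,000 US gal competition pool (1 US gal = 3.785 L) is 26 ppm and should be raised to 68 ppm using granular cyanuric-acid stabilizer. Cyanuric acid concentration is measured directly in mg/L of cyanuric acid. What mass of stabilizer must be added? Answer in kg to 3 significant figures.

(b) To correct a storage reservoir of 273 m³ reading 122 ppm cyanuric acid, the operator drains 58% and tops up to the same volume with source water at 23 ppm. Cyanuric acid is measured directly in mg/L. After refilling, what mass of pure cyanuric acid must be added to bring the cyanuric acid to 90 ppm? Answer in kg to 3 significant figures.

(a) Volume: 101,000 US gal × 3.785 L/gal = 382,285 L.
(a) CYA to add: (68 − 26) = 42 mg/L × 382,285 L = 16,060 g cyanuric acid.

(b) Volume: 273 m³ = 273,000 L.
(b) After draining 58% and refilling: 122 × 0.42 + 23 × 0.58 = 64.58 ppm.
(b) Deficit to target: 90 − 64.58 = 25.42 mg/L.
(b) Mass: 25.42 mg/L × 273,000 L = 6940 g cyanuric acid.

(a) 16.1 kg; (b) 6.94 kg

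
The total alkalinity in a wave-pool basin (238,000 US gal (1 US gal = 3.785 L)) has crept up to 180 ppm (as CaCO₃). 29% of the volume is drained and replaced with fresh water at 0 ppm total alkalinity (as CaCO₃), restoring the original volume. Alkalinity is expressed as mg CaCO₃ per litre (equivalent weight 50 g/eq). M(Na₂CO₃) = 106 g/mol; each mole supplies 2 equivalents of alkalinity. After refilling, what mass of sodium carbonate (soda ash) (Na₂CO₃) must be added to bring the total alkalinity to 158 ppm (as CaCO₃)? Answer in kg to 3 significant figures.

Volume: 238,000 US gal × 3.785 L/gal = 900,830 L.
After draining 29% and refilling: 180 × 0.71 + 0 × 0.29 = 127.8 ppm.
Deficit to target: 158 − 127.8 = 30.2 mg/L.
As CaCO₃: 30.2 mg/L × 900,830 L = 27,210 g; ÷ 50 g/eq ÷ 2 = 272.1 mol Na₂CO₃.
Mass: 272.1 × 106 = 28,840 g.

28.8 kg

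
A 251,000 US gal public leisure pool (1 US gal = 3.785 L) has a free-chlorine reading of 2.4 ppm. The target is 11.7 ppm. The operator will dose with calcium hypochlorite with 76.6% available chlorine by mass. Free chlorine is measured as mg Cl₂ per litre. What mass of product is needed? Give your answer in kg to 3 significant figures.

Volume: 251,000 US gal × 3.785 L/gal = 950,035 L.
Chlorine deficit: 11.7 − 2.4 = 9.3 ppm = 9.3 mg/L as Cl₂.
Cl₂ equivalent needed: 9.3 mg/L × 950,035 L = 8,835,000 mg = 8835 g.
Product at 76.6% available chlorine: 8835 / 0.766 = 11,530 g.

11.5 kg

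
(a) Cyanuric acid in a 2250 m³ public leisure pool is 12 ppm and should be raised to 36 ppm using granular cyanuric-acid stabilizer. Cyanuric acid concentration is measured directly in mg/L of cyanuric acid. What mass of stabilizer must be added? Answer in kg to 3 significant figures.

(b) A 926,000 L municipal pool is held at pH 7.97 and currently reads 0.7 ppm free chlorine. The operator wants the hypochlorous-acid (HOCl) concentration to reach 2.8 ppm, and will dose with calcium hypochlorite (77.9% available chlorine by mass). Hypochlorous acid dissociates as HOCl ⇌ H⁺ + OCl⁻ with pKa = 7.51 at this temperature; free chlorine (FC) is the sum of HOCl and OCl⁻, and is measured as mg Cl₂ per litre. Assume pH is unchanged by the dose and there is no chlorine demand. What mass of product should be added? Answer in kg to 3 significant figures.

(a) Volume: 2250 m³ = 2,250,000 L.
(a) CYA to add: (36 − 12) = 24 mg/L × 2,250,000 L = 54,000 g cyanuric acid.

(b) [OCl⁻]/[HOCl] = 10^(pH − pKa) = 10^(7.97 − 7.51) = 2.884; fraction as HOCl = 1/(1 + 2.884) = 0.2575.
(b) Free chlorine required for 2.8 ppm HOCl: 2.8 / 0.2575 = 10.88 ppm.
(b) FC to add: 10.88 − 0.7 = 10.18 mg/L as Cl₂.
(b) Cl₂ equivalent: 10.18 mg/L × 926,000 L = 9422 g.
(b) Product at 77.9% available Cl: 9422 / 0.779 = 12,100 g.

(a) 54.0 kg; (b) 12.1 kg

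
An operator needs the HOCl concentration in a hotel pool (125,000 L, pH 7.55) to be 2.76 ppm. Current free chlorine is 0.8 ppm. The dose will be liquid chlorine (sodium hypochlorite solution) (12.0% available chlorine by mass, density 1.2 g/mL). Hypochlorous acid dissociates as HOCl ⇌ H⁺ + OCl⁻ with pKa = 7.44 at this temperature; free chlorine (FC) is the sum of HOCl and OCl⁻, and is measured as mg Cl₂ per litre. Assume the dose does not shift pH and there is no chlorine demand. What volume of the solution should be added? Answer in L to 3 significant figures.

4.79 L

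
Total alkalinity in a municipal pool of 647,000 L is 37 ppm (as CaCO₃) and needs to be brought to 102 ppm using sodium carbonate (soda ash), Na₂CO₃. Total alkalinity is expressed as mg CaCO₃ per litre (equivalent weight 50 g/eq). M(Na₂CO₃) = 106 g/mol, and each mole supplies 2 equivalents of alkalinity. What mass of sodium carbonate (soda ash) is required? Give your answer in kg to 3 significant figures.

Alkalinity to add: (102 − 37) = 65 mg/L as CaCO₃ × 647,000 L = 42,060 g as CaCO₃.
Equivalents: 42,060 g ÷ 50 g/eq = 841.1 eq.
Each mole of Na₂CO₃ supplies 2 eq, so 841.1 / 2 = 420.6 mol.
Mass: 420.6 mol × 106 g/mol = 44,580 g.

44.6 kg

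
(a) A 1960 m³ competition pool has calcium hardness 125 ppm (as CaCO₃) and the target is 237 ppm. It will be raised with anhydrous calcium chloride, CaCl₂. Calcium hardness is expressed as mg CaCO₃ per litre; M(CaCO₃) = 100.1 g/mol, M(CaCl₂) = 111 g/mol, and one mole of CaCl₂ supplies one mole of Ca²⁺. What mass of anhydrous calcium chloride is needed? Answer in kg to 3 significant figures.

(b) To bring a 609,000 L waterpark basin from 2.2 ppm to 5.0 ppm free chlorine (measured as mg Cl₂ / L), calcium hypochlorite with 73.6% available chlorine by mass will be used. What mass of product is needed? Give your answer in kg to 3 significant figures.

(a) Volume: 1960 m³ = 1,960,000 L.
(a) Hardness to add: (237 − 125) = 112 mg/L as CaCO₃ × 1,960,000 L = 219,500 g as CaCO₃.
(a) Moles of Ca²⁺ (1 mol Ca²⁺ ≡ 1 mol CaCO₃): 219,500 / 100.1 g/mol = 2193 mol.
(a) Mass of CaCl₂: 2193 × 111 = 243,400 g.

(b) Chlorine deficit: 5.0 − 2.2 = 2.8 ppm = 2.8 mg/L as Cl₂.
(b) Cl₂ equivalent needed: 2.8 mg/L × 609,000 L = 1,705,000 mg = 1705 g.
(b) Product at 73.6% available chlorine: 1705 / 0.736 = 2317 g.

(a) 243 kg; (b) 2.32 kg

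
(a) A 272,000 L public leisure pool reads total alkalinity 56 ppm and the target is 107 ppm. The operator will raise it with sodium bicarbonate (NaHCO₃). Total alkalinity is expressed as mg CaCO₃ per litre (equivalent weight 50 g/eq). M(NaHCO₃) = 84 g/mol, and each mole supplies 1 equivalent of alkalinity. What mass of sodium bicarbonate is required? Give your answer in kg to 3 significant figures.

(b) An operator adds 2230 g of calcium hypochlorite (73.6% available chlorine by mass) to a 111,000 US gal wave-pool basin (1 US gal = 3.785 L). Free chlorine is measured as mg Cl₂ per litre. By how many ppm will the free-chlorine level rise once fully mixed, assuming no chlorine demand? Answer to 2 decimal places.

(a) 23.3 kg; (b) 3.91 ppm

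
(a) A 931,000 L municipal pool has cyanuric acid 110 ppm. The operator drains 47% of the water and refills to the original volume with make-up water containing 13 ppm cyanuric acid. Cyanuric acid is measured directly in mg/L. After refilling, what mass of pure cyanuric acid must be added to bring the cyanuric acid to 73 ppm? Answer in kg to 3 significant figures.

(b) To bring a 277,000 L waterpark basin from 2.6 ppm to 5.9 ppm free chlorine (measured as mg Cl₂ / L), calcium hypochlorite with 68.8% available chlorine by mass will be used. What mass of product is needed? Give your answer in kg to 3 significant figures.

(a) After draining 47% and refilling: 110 × 0.53 + 13 × 0.47 = 64.41 ppm.
(a) Deficit to target: 73 − 64.41 = 8.59 mg/L.
(a) Mass: 8.59 mg/L × 931,000 L = 7997 g cyanuric acid.

(b) Chlorine deficit: 5.9 − 2.6 = 3.3 ppm = 3.3 mg/L as Cl₂.
(b) Cl₂ equivalent needed: 3.3 mg/L × 277,000 L = 914,100 mg = 914.1 g.
(b) Product at 68.8% available chlorine: 914.1 / 0.688 = 1329 g.

(a) 8.00 kg; (b) 1.33 kg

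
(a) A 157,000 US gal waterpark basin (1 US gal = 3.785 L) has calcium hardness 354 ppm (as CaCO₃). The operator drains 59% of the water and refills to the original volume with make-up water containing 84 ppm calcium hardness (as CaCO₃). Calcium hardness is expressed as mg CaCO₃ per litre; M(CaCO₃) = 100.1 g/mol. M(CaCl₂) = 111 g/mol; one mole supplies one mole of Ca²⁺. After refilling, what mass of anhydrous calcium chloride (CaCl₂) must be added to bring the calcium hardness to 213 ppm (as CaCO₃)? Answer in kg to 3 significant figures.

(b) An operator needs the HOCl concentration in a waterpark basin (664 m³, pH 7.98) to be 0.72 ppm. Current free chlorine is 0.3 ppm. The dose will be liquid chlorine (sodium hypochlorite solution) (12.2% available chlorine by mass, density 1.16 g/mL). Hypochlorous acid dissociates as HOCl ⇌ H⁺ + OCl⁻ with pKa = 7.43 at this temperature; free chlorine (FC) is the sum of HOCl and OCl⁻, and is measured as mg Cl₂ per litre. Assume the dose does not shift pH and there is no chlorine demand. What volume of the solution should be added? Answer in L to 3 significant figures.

(a) Volume: 157,000 US gal × 3.785 L/gal = 594,245 L.
(a) After draining 59% and refilling: 354 × 0.41 + 84 × 0.59 = 194.7 ppm.
(a) Deficit to target: 213 − 194.7 = 18.3 mg/L.
(a) As CaCO₃: 18.3 mg/L × 594,245 L = 10,870 g; ÷ 100.1 = 108.6 mol Ca²⁺.
(a) Mass: 108.6 × 111 = 12,060 g.

(b) Volume: 664 m³ = 664,000 L.
(b) [OCl⁻]/[HOCl] = 10^(pH − pKa) = 10^(7.98 − 7.43) = 3.548; fraction as HOCl = 1/(1 + 3.548) = 0.2199.
(b) Free chlorine required for 0.72 ppm HOCl: 0.72 / 0.2199 = 3.275 ppm.
(b) FC to add: 3.275 − 0.3 = 2.975 mg/L as Cl₂.
(b) Cl₂ equivalent: 2.975 mg/L × 664,000 L = 1975 g.
(b) Product at 12.2% available Cl: 1975 / 0.122 = 16,190 g.
(b) Volume: 16,190 g ÷ 1.16 g/mL = 13,960 mL.

(a) 12.1 kg; (b) 14.0 L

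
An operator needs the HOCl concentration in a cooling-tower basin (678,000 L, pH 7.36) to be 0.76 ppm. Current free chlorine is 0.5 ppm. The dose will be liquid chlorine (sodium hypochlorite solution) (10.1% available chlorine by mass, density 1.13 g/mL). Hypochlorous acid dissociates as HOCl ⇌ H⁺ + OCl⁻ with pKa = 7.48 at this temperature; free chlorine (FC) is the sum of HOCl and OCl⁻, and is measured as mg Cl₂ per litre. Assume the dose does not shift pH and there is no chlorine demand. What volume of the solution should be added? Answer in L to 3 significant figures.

[OCl⁻]/[HOCl] = 10^(pH − pKa) = 10^(7.36 − 7.48) = 0.7586; fraction as HOCl = 1/(1 + 0.7586) = 0.5686.
Free chlorine required for 0.76 ppm HOCl: 0.76 / 0.5686 = 1.337 ppm.
FC to add: 1.337 − 0.5 = 0.8365 mg/L as Cl₂.
Cl₂ equivalent: 0.8365 mg/L × 678,000 L = 567.2 g.
Product at 10.1% available Cl: 567.2 / 0.101 = 5615 g.
Volume: 5615 g ÷ 1.13 g/mL = 4969 mL.

4.97 L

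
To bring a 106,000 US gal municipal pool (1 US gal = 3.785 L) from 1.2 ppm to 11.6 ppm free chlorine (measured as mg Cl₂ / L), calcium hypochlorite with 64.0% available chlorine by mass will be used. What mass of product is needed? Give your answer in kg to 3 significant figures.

Volume: 106,000 US gal × 3.785 L/gal = 401,210 L.
Chlorine deficit: 11.6 − 1.2 = 10.4 ppm = 10.4 mg/L as Cl₂.
Cl₂ equivalent needed: 10.4 mg/L × 401,210 L = 4,173,000 mg = 4173 g.
Product at 64.0% available chlorine: 4173 / 0.64 = 6520 g.

6.52 kg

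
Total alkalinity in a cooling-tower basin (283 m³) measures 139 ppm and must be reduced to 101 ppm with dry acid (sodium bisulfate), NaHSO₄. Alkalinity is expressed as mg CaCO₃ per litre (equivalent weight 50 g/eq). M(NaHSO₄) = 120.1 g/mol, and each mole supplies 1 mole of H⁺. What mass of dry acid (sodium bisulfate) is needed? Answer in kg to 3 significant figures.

25.8 kg

Volume: 283 m³ = 283,000 L.
Alkalinity to neutralize: (139 − 101) = 38 mg/L as CaCO₃ × 283,000 L = 10,750 g as CaCO₃.
Equivalents of H⁺ required: 10,750 ÷ 50 g/eq = 215.1 eq = 215.1 mol NaHSO₄.
Mass of NaHSO₄: 215.1 × 120.1 = 25,830 g.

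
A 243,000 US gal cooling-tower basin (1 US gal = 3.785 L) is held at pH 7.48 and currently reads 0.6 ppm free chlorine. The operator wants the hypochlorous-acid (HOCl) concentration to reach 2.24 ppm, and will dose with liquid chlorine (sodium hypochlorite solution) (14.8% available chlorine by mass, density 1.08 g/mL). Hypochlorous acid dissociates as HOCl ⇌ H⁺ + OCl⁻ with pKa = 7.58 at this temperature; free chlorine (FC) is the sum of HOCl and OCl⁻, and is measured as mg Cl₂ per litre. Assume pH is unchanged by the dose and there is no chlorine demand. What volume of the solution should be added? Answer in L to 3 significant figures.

Volume: 243,000 US gal × 3.785 L/gal = 919,755 L.
[OCl⁻]/[HOCl] = 10^(pH − pKa) = 10^(7.48 − 7.58) = 0.7943; fraction as HOCl = 1/(1 + 0.7943) = 0.5573.
Free chlorine required for 2.24 ppm HOCl: 2.24 / 0.5573 = 4.019 ppm.
FC to add: 4.019 − 0.6 = 3.419 mg/L as Cl₂.
Cl₂ equivalent: 3.419 mg/L × 919,755 L = 3145 g.
Product at 14.8% available Cl: 3145 / 0.148 = 21,250 g.
Volume: 21,250 g ÷ 1.08 g/mL = 19,680 mL.

19.7 L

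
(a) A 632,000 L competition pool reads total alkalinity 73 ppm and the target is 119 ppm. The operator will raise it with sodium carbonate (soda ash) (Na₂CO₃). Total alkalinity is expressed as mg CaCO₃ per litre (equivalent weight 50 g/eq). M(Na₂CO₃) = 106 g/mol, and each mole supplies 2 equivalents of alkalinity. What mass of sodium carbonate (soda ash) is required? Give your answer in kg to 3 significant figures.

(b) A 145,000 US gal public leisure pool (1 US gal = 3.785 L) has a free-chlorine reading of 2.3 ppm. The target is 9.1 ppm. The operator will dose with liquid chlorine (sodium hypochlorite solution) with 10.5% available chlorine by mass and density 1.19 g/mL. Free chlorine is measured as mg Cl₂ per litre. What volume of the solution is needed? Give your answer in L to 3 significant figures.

(a) Alkalinity to add: (119 − 73) = 46 mg/L as CaCO₃ × 632,000 L = 29,070 g as CaCO₃.
(a) Equivalents: 29,070 g ÷ 50 g/eq = 581.4 eq.
(a) Each mole of Na₂CO₃ supplies 2 eq, so 581.4 / 2 = 290.7 mol.
(a) Mass: 290.7 mol × 106 g/mol = 30,820 g.

(b) Volume: 145,000 US gal × 3.785 L/gal = 548,825 L.
(b) Chlorine deficit: 9.1 − 2.3 = 6.8 ppm = 6.8 mg/L as Cl₂.
(b) Cl₂ equivalent needed: 6.8 mg/L × 548,825 L = 3,732,000 mg = 3732 g.
(b) Product at 10.5% available chlorine: 3732 / 0.105 = 35,540 g.
(b) Volume at density 1.19 g/mL: 35,540 g ÷ 1.19 g/mL = 29,870 mL.

(a) 30.8 kg; (b) 29.9 L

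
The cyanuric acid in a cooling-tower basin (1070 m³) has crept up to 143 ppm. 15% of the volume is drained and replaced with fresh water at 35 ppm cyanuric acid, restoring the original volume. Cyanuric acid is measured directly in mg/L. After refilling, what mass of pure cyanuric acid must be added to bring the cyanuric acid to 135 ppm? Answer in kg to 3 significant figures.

Volume: 1070 m³ = 1,070,000 L.
After draining 15% and refilling: 143 × 0.85 + 35 × 0.15 = 126.8 ppm.
Deficit to target: 135 − 126.8 = 8.2 mg/L.
Mass: 8.2 mg/L × 1,070,000 L = 8774 g cyanuric acid.

8.77 kg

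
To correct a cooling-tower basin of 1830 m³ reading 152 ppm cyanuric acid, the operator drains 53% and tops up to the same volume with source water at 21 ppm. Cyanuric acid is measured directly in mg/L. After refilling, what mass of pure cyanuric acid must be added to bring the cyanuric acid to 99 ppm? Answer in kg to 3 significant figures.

30.1 kg

Volume: 1830 m³ = 1,830,000 L.
After draining 53% and refilling: 152 × 0.47 + 21 × 0.53 = 82.57 ppm.
Deficit to target: 99 − 82.57 = 16.43 mg/L.
Mass: 16.43 mg/L × 1,830,000 L = 30,070 g cyanuric acid.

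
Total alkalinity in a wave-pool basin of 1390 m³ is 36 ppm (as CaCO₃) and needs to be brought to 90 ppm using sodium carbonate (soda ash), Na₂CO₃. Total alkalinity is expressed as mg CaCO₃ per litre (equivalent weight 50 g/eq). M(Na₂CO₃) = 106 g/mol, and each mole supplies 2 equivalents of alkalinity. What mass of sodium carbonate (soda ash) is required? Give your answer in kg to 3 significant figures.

79.6 kg

Volume: 1390 m³ = 1,390,000 L.
Alkalinity to add: (90 − 36) = 54 mg/L as CaCO₃ × 1,390,000 L = 75,060 g as CaCO₃.
Equivalents: 75,060 g ÷ 50 g/eq = 1501 eq.
Each mole of Na₂CO₃ supplies 2 eq, so 1501 / 2 = 750.6 mol.
Mass: 750.6 mol × 106 g/mol = 79,560 g.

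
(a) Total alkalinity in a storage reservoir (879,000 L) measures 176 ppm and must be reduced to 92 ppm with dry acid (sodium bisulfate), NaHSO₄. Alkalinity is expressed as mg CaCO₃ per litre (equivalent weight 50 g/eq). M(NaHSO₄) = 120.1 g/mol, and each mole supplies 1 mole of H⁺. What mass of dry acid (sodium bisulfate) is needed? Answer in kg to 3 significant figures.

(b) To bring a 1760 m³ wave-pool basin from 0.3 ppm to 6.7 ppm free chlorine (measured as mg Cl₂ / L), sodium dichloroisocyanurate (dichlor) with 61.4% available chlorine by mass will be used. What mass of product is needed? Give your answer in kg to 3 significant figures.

(a) 177 kg; (b) 18.3 kg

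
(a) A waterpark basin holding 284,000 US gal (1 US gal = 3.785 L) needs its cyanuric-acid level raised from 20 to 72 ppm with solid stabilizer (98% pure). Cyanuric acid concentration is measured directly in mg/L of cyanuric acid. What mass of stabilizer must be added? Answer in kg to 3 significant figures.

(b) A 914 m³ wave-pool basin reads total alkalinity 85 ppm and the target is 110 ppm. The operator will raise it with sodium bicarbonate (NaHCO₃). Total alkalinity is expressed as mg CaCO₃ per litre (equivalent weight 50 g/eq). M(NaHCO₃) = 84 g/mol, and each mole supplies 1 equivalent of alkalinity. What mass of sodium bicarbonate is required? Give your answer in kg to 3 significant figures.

(a) Volume: 284,000 US gal × 3.785 L/gal = 1,074,940 L.
(a) CYA to add: (72 − 20) = 52 mg/L × 1,074,940 L = 55,900 g cyanuric acid.
(a) At 98% purity: 55,900 / 0.98 = 57,040 g product.

(b) Volume: 914 m³ = 914,000 L.
(b) Alkalinity to add: (110 − 85) = 25 mg/L as CaCO₃ × 914,000 L = 22,850 g as CaCO₃.
(b) Equivalents: 22,850 g ÷ 50 g/eq = 457 eq.
(b) NaHCO₃ supplies 1 eq per mole → 457 mol.
(b) Mass: 457 mol × 84 g/mol = 38,390 g.

(a) 57.0 kg; (b) 38.4 kg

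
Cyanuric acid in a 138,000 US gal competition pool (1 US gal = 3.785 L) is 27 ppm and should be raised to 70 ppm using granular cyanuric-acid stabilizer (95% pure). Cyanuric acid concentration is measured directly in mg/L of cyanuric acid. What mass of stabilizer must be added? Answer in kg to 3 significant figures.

Volume: 138,000 US gal × 3.785 L/gal = 522,330 L.
CYA to add: (70 − 27) = 43 mg/L × 522,330 L = 22,460 g cyanuric acid.
At 95% purity: 22,460 / 0.95 = 23,640 g product.

23.6 kg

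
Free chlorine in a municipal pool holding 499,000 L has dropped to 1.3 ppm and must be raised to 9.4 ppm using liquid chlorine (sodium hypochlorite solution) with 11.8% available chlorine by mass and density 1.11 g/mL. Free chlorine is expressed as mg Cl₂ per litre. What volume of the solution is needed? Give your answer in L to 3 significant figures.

30.9 L

Chlorine deficit: 9.4 − 1.3 = 8.1 ppm = 8.1 mg/L as Cl₂.
Cl₂ equivalent needed: 8.1 mg/L × 499,000 L = 4,042,000 mg = 4042 g.
Product at 11.8% available chlorine: 4042 / 0.118 = 34,250 g.
Volume at density 1.11 g/mL: 34,250 g ÷ 1.11 g/mL = 30,860 mL.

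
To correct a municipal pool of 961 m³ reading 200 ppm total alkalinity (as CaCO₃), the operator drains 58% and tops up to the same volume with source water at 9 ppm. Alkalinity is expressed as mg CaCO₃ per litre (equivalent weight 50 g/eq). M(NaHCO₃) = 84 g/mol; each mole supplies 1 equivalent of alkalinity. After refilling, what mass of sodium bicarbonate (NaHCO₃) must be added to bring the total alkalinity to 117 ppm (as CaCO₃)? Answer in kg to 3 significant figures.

44.9 kg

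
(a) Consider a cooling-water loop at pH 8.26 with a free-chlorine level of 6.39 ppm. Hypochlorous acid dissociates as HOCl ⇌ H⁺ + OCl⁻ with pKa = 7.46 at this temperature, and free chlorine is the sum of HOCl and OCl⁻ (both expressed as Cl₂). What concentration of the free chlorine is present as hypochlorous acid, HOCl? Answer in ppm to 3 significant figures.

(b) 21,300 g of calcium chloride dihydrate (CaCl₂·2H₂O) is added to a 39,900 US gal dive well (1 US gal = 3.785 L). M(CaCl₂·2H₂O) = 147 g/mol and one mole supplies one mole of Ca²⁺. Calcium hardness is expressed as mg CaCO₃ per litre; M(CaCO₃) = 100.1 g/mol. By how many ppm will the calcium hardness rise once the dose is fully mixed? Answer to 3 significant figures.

(a) 0.874 ppm; (b) 96.0 ppm

(a) [OCl⁻]/[HOCl] = 10^(pH − pKa) = 10^(8.26 − 7.46) = 10^0.80 = 6.31.
(a) Fraction as HOCl = 1 / (1 + 6.31) = 0.1368.
(a) HOCl = 0.1368 × 6.39 ppm = 0.8742 ppm.

(b) Volume: 39,900 US gal × 3.785 L/gal = 151,022 L.
(b) Moles of Ca²⁺: 21,300 g ÷ 147 g/mol = 144.9 mol.
(b) As CaCO₃: 144.9 mol × 100.1 g/mol = 14,500 g.
(b) Rise: 14,500 g / 151,022 L × 1000 = 96.04 mg/L.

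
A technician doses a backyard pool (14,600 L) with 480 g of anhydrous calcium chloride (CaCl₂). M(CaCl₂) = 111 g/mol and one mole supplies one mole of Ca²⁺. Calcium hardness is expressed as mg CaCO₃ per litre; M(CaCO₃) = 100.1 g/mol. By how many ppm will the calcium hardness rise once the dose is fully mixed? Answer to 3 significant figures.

29.6 ppm

Moles of Ca²⁺: 480 g ÷ 111 g/mol = 4.324 mol.
As CaCO₃: 4.324 mol × 100.1 g/mol = 432.9 g.
Rise: 432.9 g / 14,600 L × 1000 = 29.65 mg/L.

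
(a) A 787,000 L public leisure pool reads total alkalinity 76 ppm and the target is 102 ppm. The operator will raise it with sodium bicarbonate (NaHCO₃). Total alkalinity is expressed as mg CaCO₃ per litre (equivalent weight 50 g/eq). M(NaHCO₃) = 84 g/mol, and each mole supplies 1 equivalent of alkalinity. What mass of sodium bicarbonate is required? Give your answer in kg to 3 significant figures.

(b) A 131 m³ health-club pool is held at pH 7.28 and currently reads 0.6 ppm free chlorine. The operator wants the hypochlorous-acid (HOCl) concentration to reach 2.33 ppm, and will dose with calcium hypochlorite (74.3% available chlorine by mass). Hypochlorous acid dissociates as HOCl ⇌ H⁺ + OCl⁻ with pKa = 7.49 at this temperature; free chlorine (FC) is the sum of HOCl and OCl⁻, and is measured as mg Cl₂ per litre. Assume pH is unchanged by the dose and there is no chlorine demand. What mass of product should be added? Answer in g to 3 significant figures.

(a) 34.4 kg; (b) 558 g

(a) Alkalinity to add: (102 − 76) = 26 mg/L as CaCO₃ × 787,000 L = 20,460 g as CaCO₃.
(a) Equivalents: 20,460 g ÷ 50 g/eq = 409.2 eq.
(a) NaHCO₃ supplies 1 eq per mole → 409.2 mol.
(a) Mass: 409.2 mol × 84 g/mol = 34,380 g.

(b) Volume: 131 m³ = 131,000 L.
(b) [OCl⁻]/[HOCl] = 10^(pH − pKa) = 10^(7.28 − 7.49) = 0.6166; fraction as HOCl = 1/(1 + 0.6166) = 0.6186.
(b) Free chlorine required for 2.33 ppm HOCl: 2.33 / 0.6186 = 3.767 ppm.
(b) FC to add: 3.767 − 0.6 = 3.167 mg/L as Cl₂.
(b) Cl₂ equivalent: 3.167 mg/L × 131,000 L = 414.8 g.
(b) Product at 74.3% available Cl: 414.8 / 0.743 = 558.3 g.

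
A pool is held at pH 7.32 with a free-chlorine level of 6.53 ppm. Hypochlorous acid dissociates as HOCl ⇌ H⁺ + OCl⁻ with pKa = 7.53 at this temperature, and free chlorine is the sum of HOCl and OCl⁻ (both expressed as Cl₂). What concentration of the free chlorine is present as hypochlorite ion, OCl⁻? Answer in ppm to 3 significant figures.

2.49 ppm

[OCl⁻]/[HOCl] = 10^(pH − pKa) = 10^(7.32 − 7.53) = 10^-0.21 = 0.6166.
Fraction as HOCl = 1 / (1 + 0.6166) = 0.6186.
OCl⁻ = (1 − 0.6186) × 6.53 ppm = 2.491 ppm.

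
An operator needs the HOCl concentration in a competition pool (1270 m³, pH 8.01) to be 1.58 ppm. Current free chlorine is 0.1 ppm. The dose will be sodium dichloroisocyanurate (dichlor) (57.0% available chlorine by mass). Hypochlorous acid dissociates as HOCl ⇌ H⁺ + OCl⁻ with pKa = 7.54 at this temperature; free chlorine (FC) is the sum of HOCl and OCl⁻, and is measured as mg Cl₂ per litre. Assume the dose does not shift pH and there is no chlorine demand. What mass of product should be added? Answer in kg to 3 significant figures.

Volume: 1270 m³ = 1,270,000 L.
[OCl⁻]/[HOCl] = 10^(pH − pKa) = 10^(8.01 − 7.54) = 2.951; fraction as HOCl = 1/(1 + 2.951) = 0.2531.
Free chlorine required for 1.58 ppm HOCl: 1.58 / 0.2531 = 6.243 ppm.
FC to add: 6.243 − 0.1 = 6.143 mg/L as Cl₂.
Cl₂ equivalent: 6.143 mg/L × 1,270,000 L = 7801 g.
Product at 57.0% available Cl: 7801 / 0.57 = 13,690 g.

13.7 kg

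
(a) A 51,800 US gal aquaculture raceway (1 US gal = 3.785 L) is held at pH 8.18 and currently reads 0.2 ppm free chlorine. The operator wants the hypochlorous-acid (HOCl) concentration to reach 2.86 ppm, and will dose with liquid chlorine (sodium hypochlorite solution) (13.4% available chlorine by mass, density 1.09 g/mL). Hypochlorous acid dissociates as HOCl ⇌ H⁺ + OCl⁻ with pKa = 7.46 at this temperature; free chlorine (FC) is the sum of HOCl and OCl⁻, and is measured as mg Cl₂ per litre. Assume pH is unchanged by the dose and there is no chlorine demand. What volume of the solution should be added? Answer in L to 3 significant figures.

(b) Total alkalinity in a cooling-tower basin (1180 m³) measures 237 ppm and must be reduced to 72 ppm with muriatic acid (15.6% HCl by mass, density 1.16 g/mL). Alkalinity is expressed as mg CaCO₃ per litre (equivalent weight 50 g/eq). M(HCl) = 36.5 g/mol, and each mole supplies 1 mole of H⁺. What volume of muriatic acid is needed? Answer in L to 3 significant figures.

(a) 23.7 L; (b) 785 L

(a) Volume: 51,800 US gal × 3.785 L/gal = 196,063 L.
(a) [OCl⁻]/[HOCl] = 10^(pH − pKa) = 10^(8.18 − 7.46) = 5.248; fraction as HOCl = 1/(1 + 5.248) = 0.16.
(a) Free chlorine required for 2.86 ppm HOCl: 2.86 / 0.16 = 17.87 ppm.
(a) FC to add: 17.87 − 0.2 = 17.67 mg/L as Cl₂.
(a) Cl₂ equivalent: 17.67 mg/L × 196,063 L = 3464 g.
(a) Product at 13.4% available Cl: 3464 / 0.134 = 25,850 g.
(a) Volume: 25,850 g ÷ 1.09 g/mL = 23,720 mL.

(b) Volume: 1180 m³ = 1,180,000 L.
(b) Alkalinity to neutralize: (237 − 72) = 165 mg/L as CaCO₃ × 1,180,000 L = 194,700 g as CaCO₃.
(b) Equivalents of H⁺ required: 194,700 ÷ 50 g/eq = 3894 eq = 3894 mol HCl.
(b) Mass of HCl: 3894 × 36.5 = 142,100 g.
(b) Mass of 15.6% solution: 142,100 / 0.156 = 911,100 g.
(b) Volume: 911,100 g ÷ 1.16 g/mL = 785,400 mL.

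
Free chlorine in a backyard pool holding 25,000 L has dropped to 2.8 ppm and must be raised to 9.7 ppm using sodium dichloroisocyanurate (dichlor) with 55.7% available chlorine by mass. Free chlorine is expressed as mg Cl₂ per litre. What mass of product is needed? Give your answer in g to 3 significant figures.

Chlorine deficit: 9.7 − 2.8 = 6.9 ppm = 6.9 mg/L as Cl₂.
Cl₂ equivalent needed: 6.9 mg/L × 25,000 L = 172,500 mg = 172.5 g.
Product at 55.7% available chlorine: 172.5 / 0.557 = 309.7 g.

310 g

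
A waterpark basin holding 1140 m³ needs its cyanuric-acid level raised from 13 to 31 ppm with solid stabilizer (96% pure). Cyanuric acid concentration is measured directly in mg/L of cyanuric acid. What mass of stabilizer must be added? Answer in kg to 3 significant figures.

Volume: 1140 m³ = 1,140,000 L.
CYA to add: (31 − 13) = 18 mg/L × 1,140,000 L = 20,520 g cyanuric acid.
At 96% purity: 20,520 / 0.96 = 21,380 g product.

21.4 kg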